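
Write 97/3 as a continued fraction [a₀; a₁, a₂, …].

Run the Euclidean algorithm, recording each quotient:
97 ÷ 3 → quotient 32, remainder 1
3 ÷ 1 → quotient 3, remainder 0

[32; 3]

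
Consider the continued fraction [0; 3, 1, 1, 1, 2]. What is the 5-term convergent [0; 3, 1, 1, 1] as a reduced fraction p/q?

Start with 1.
1 + 1/(1/1) = 1 + 1/1 = 2/1
1 + 1/(2/1) = 1 + 1/2 = 3/2
3 + 1/(3/2) = 3 + 2/3 = 11/3
0 + 1/(11/3) = 0 + 3/11 = 3/11

3/11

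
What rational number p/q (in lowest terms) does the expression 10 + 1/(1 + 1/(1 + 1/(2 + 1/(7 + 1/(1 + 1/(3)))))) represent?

a_0 = 10: 10/1
a_1 = 1: 11/1
a_2 = 1: 21/2
a_3 = 2: 53/5
a_4 = 7: 392/37
a_5 = 1: 445/42
a_6 = 3: 1727/163

1727/163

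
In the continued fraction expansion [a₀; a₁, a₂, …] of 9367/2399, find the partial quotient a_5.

1

Run the Euclidean algorithm, recording each quotient:
⌊9367/2399⌋ = 3, remainder 2170
⌊2399/2170⌋ = 1, remainder 229
⌊2170/229⌋ = 9, remainder 109
⌊229/109⌋ = 2, remainder 11
⌊109/11⌋ = 9, remainder 10
⌊11/10⌋ = 1, remainder 1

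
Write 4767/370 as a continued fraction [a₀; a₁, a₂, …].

Apply division with remainder until the remainder is 0:
4767 ÷ 370 → quotient 12, remainder 327
370 ÷ 327 → quotient 1, remainder 43
327 ÷ 43 → quotient 7, remainder 26
43 ÷ 26 → quotient 1, remainder 17
26 ÷ 17 → quotient 1, remainder 9
17 ÷ 9 → quotient 1, remainder 8
9 ÷ 8 → quotient 1, remainder 1
8 ÷ 1 → quotient 8, remainder 0

[12; 1, 7, 1, 1, 1, 1, 8]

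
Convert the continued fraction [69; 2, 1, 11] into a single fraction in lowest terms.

2427/35

a_0 = 69: 69/1
a_1 = 2: 139/2
a_2 = 1: 208/3
a_3 = 11: 2427/35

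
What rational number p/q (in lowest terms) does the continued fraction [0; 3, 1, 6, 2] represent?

15/58

Compute successive convergents:
a_0 = 0: 0/1
a_1 = 3: 1/3
a_2 = 1: 1/4
a_3 = 6: 7/27
a_4 = 2: 15/58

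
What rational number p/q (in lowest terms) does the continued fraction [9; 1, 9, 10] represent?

1000/101

Start with 10.
9 + 1/(10/1) = 9 + 1/10 = 91/10
1 + 1/(91/10) = 1 + 10/91 = 101/91
9 + 1/(101/91) = 9 + 91/101 = 1000/101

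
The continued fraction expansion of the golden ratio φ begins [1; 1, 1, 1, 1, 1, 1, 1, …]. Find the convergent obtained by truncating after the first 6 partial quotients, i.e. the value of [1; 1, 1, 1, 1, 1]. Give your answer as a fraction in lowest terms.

Start with 1.
1 + 1/(1/1) = 1 + 1/1 = 2/1
1 + 1/(2/1) = 1 + 1/2 = 3/2
1 + 1/(3/2) = 1 + 2/3 = 5/3
1 + 1/(5/3) = 1 + 3/5 = 8/5
1 + 1/(8/5) = 1 + 5/8 = 13/8

13/8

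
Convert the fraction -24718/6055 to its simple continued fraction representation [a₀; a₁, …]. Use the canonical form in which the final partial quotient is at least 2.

Apply division with remainder until the remainder is 0:
⌊-24718/6055⌋ = -5, remainder 5557
⌊6055/5557⌋ = 1, remainder 498
⌊5557/498⌋ = 11, remainder 79
⌊498/79⌋ = 6, remainder 24
⌊79/24⌋ = 3, remainder 7
⌊24/7⌋ = 3, remainder 3
⌊7/3⌋ = 2, remainder 1
⌊3/1⌋ = 3, remainder 0

[-5; 1, 11, 6, 3, 3, 2, 3]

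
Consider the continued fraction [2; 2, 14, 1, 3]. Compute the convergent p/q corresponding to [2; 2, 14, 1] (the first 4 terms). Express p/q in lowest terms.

a_0 = 2: 2/1
a_1 = 2: 5/2
a_2 = 14: 72/29
a_3 = 1: 77/31

77/31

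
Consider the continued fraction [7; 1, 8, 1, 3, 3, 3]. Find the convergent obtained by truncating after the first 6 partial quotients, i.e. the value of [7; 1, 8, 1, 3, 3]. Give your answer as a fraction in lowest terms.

1003/127

Start with 3.
3 + 1/(3/1) = 3 + 1/3 = 10/3
1 + 1/(10/3) = 1 + 3/10 = 13/10
8 + 1/(13/10) = 8 + 10/13 = 114/13
1 + 1/(114/13) = 1 + 13/114 = 127/114
7 + 1/(127/114) = 7 + 114/127 = 1003/127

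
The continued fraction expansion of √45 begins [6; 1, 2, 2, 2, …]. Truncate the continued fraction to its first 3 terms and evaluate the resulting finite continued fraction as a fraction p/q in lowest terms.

20/3

a_0 = 6: 6/1
a_1 = 1: 7/1
a_2 = 2: 20/3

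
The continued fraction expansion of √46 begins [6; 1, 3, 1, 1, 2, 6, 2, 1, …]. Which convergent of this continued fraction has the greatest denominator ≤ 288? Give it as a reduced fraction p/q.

997/147

List convergents until the denominator exceeds the bound:
a_0 = 6: 6/1  (≤ bound)
a_1 = 1: 7/1  (≤ bound)
a_2 = 3: 27/4  (≤ bound)
a_3 = 1: 34/5  (≤ bound)
a_4 = 1: 61/9  (≤ bound)
a_5 = 2: 156/23  (≤ bound)
a_6 = 6: 997/147  (≤ bound)
a_7 = 2: 2150/317  (> 288, stop)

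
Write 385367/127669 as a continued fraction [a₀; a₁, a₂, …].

[3; 54, 10, 3, 3, 1, 2, 6]

Apply division with remainder until the remainder is 0:
⌊385367/127669⌋ = 3, remainder 2360
⌊127669/2360⌋ = 54, remainder 229
⌊2360/229⌋ = 10, remainder 70
⌊229/70⌋ = 3, remainder 19
⌊70/19⌋ = 3, remainder 13
⌊19/13⌋ = 1, remainder 6
⌊13/6⌋ = 2, remainder 1
⌊6/1⌋ = 6, remainder 0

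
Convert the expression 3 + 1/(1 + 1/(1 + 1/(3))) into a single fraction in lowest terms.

Start with 3.
1 + 1/(3/1) = 1 + 1/3 = 4/3
1 + 1/(4/3) = 1 + 3/4 = 7/4
3 + 1/(7/4) = 3 + 4/7 = 25/7

25/7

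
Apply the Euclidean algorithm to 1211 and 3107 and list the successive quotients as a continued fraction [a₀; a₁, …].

[0; 2, 1, 1, 3, 3, 4, 12]

1211 ÷ 3107 → quotient 0, remainder 1211
3107 ÷ 1211 → quotient 2, remainder 685
1211 ÷ 685 → quotient 1, remainder 526
685 ÷ 526 → quotient 1, remainder 159
526 ÷ 159 → quotient 3, remainder 49
159 ÷ 49 → quotient 3, remainder 12
49 ÷ 12 → quotient 4, remainder 1
12 ÷ 1 → quotient 12, remainder 0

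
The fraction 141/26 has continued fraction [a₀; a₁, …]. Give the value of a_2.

Run the Euclidean algorithm, recording each quotient:
⌊141/26⌋ = 5, remainder 11
⌊26/11⌋ = 2, remainder 4
⌊11/4⌋ = 2, remainder 3

2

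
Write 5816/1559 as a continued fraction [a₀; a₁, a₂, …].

⌊5816/1559⌋ = 3, remainder 1139
⌊1559/1139⌋ = 1, remainder 420
⌊1139/420⌋ = 2, remainder 299
⌊420/299⌋ = 1, remainder 121
⌊299/121⌋ = 2, remainder 57
⌊121/57⌋ = 2, remainder 7
⌊57/7⌋ = 8, remainder 1
⌊7/1⌋ = 7, remainder 0

[3; 1, 2, 1, 2, 2, 8, 7]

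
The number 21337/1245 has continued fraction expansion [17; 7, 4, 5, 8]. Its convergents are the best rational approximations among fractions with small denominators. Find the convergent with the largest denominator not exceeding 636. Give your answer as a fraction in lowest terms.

a_0 = 17: 17/1  (≤ bound)
a_1 = 7: 120/7  (≤ bound)
a_2 = 4: 497/29  (≤ bound)
a_3 = 5: 2605/152  (≤ bound)
a_4 = 8: 21337/1245  (> 636, stop)

2605/152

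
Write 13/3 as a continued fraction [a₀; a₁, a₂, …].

[4; 3]

13 = 4·3 + 1, so a_0 = 4
3 = 3·1 + 0, so a_1 = 3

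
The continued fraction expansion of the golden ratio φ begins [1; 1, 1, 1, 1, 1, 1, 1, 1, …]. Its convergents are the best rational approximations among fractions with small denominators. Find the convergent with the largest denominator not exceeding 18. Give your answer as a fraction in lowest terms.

List convergents until the denominator exceeds the bound:
a_0 = 1: 1/1  (≤ bound)
a_1 = 1: 2/1  (≤ bound)
a_2 = 1: 3/2  (≤ bound)
a_3 = 1: 5/3  (≤ bound)
a_4 = 1: 8/5  (≤ bound)
a_5 = 1: 13/8  (≤ bound)
a_6 = 1: 21/13  (≤ bound)
a_7 = 1: 34/21  (> 18, stop)

21/13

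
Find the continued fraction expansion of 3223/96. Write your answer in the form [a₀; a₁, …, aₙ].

[33; 1, 1, 2, 1, 13]

3223 ÷ 96 → quotient 33, remainder 55
96 ÷ 55 → quotient 1, remainder 41
55 ÷ 41 → quotient 1, remainder 14
41 ÷ 14 → quotient 2, remainder 13
14 ÷ 13 → quotient 1, remainder 1
13 ÷ 1 → quotient 13, remainder 0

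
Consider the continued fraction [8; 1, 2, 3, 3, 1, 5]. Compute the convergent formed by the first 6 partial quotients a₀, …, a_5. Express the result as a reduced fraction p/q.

a_0 = 8: 8/1
a_1 = 1: 9/1
a_2 = 2: 26/3
a_3 = 3: 87/10
a_4 = 3: 287/33
a_5 = 1: 374/43

374/43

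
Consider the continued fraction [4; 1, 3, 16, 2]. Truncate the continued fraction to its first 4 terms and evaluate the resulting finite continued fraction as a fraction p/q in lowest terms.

309/65

Start with 16.
3 + 1/(16/1) = 3 + 1/16 = 49/16
1 + 1/(49/16) = 1 + 16/49 = 65/49
4 + 1/(65/49) = 4 + 49/65 = 309/65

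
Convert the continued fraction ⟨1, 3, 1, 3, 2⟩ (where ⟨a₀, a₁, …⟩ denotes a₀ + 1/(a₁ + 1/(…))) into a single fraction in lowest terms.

43/34

Collapse the nested fraction from the inside out:
Start with 2.
3 + 1/(2/1) = 3 + 1/2 = 7/2
1 + 1/(7/2) = 1 + 2/7 = 9/7
3 + 1/(9/7) = 3 + 7/9 = 34/9
1 + 1/(34/9) = 1 + 9/34 = 43/34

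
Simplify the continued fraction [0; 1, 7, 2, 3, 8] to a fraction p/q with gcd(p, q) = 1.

431/489

Compute successive convergents:
a_0 = 0: 0/1
a_1 = 1: 1/1
a_2 = 7: 7/8
a_3 = 2: 15/17
a_4 = 3: 52/59
a_5 = 8: 431/489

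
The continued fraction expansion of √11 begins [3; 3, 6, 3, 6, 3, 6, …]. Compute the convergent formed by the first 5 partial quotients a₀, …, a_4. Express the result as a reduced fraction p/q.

Compute successive convergents:
a_0 = 3: 3/1
a_1 = 3: 10/3
a_2 = 6: 63/19
a_3 = 3: 199/60
a_4 = 6: 1257/379

1257/379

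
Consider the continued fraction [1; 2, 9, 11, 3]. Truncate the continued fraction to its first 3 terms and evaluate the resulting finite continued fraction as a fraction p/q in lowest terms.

28/19

Work from the innermost term outward:
Start with 9.
2 + 1/(9/1) = 2 + 1/9 = 19/9
1 + 1/(19/9) = 1 + 9/19 = 28/19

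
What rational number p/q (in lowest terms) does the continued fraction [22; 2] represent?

a_0 = 22: 22/1
a_1 = 2: 45/2

45/2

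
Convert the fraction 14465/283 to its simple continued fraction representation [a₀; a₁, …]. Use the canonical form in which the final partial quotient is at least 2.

⌊14465/283⌋ = 51, remainder 32
⌊283/32⌋ = 8, remainder 27
⌊32/27⌋ = 1, remainder 5
⌊27/5⌋ = 5, remainder 2
⌊5/2⌋ = 2, remainder 1
⌊2/1⌋ = 2, remainder 0

[51; 8, 1, 5, 2, 2]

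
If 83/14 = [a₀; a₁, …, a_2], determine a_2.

83 ÷ 14 → quotient 5, remainder 13
14 ÷ 13 → quotient 1, remainder 1
13 ÷ 1 → quotient 13, remainder 0

13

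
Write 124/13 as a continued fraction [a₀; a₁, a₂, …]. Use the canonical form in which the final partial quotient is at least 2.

[9; 1, 1, 6]

Repeatedly divide and take the remainder:
124 = 9·13 + 7, so a_0 = 9
13 = 1·7 + 6, so a_1 = 1
7 = 1·6 + 1, so a_2 = 1
6 = 6·1 + 0, so a_3 = 6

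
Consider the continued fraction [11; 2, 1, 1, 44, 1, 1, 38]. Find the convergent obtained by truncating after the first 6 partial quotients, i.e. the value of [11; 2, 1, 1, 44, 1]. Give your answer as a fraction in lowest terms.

2599/228

a_0 = 11: 11/1
a_1 = 2: 23/2
a_2 = 1: 34/3
a_3 = 1: 57/5
a_4 = 44: 2542/223
a_5 = 1: 2599/228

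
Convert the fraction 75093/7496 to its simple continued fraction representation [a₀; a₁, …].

[10; 56, 2, 1, 3, 2, 1, 3]

⌊75093/7496⌋ = 10, remainder 133
⌊7496/133⌋ = 56, remainder 48
⌊133/48⌋ = 2, remainder 37
⌊48/37⌋ = 1, remainder 11
⌊37/11⌋ = 3, remainder 4
⌊11/4⌋ = 2, remainder 3
⌊4/3⌋ = 1, remainder 1
⌊3/1⌋ = 3, remainder 0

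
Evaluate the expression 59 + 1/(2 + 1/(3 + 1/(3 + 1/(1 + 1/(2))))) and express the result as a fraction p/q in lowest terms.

4933/83

Starting at the tail and folding back:
Start with 2.
1 + 1/(2/1) = 1 + 1/2 = 3/2
3 + 1/(3/2) = 3 + 2/3 = 11/3
3 + 1/(11/3) = 3 + 3/11 = 36/11
2 + 1/(36/11) = 2 + 11/36 = 83/36
59 + 1/(83/36) = 59 + 36/83 = 4933/83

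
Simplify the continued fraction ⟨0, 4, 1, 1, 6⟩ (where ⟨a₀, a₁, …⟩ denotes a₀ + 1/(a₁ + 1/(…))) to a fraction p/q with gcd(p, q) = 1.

Start with 6.
1 + 1/(6/1) = 1 + 1/6 = 7/6
1 + 1/(7/6) = 1 + 6/7 = 13/7
4 + 1/(13/7) = 4 + 7/13 = 59/13
0 + 1/(59/13) = 0 + 13/59 = 13/59

13/59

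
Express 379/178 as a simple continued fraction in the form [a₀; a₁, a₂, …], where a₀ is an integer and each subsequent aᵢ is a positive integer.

⌊379/178⌋ = 2, remainder 23
⌊178/23⌋ = 7, remainder 17
⌊23/17⌋ = 1, remainder 6
⌊17/6⌋ = 2, remainder 5
⌊6/5⌋ = 1, remainder 1
⌊5/1⌋ = 5, remainder 0

[2; 7, 1, 2, 1, 5]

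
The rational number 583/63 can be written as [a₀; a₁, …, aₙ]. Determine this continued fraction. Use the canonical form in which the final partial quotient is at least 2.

[9; 3, 1, 15]

⌊583/63⌋ = 9, remainder 16
⌊63/16⌋ = 3, remainder 15
⌊16/15⌋ = 1, remainder 1
⌊15/1⌋ = 15, remainder 0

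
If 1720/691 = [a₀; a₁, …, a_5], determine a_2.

22

Run the Euclidean algorithm, recording each quotient:
⌊1720/691⌋ = 2, remainder 338
⌊691/338⌋ = 2, remainder 15
⌊338/15⌋ = 22, remainder 8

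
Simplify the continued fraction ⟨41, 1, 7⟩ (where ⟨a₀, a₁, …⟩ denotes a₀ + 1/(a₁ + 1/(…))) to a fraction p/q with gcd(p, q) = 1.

335/8

a_0 = 41: 41/1
a_1 = 1: 42/1
a_2 = 7: 335/8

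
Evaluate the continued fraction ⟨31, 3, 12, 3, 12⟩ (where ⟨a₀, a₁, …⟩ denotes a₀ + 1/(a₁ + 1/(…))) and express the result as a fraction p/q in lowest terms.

44011/1405

a_0 = 31: 31/1
a_1 = 3: 94/3
a_2 = 12: 1159/37
a_3 = 3: 3571/114
a_4 = 12: 44011/1405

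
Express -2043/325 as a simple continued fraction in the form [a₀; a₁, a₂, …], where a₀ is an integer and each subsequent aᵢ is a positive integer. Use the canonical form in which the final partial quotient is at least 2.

[-7; 1, 2, 2, 46]

⌊-2043/325⌋ = -7, remainder 232
⌊325/232⌋ = 1, remainder 93
⌊232/93⌋ = 2, remainder 46
⌊93/46⌋ = 2, remainder 1
⌊46/1⌋ = 46, remainder 0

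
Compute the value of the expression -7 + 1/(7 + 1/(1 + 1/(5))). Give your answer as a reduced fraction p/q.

Work from the innermost term outward:
Start with 5.
1 + 1/(5/1) = 1 + 1/5 = 6/5
7 + 1/(6/5) = 7 + 5/6 = 47/6
-7 + 1/(47/6) = -7 + 6/47 = -323/47

-323/47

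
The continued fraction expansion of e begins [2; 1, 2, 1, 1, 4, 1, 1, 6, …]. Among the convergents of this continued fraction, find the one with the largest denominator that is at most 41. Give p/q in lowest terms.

106/39

List convergents until the denominator exceeds the bound:
a_0 = 2: 2/1  (≤ bound)
a_1 = 1: 3/1  (≤ bound)
a_2 = 2: 8/3  (≤ bound)
a_3 = 1: 11/4  (≤ bound)
a_4 = 1: 19/7  (≤ bound)
a_5 = 4: 87/32  (≤ bound)
a_6 = 1: 106/39  (≤ bound)
a_7 = 1: 193/71  (> 41, stop)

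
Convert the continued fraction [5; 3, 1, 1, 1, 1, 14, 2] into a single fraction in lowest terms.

Start with 2.
14 + 1/(2/1) = 14 + 1/2 = 29/2
1 + 1/(29/2) = 1 + 2/29 = 31/29
1 + 1/(31/29) = 1 + 29/31 = 60/31
1 + 1/(60/31) = 1 + 31/60 = 91/60
1 + 1/(91/60) = 1 + 60/91 = 151/91
3 + 1/(151/91) = 3 + 91/151 = 544/151
5 + 1/(544/151) = 5 + 151/544 = 2871/544

2871/544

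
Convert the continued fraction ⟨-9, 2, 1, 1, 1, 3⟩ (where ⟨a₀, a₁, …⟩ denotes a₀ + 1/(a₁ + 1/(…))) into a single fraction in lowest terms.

-250/29

Start with 3.
1 + 1/(3/1) = 1 + 1/3 = 4/3
1 + 1/(4/3) = 1 + 3/4 = 7/4
1 + 1/(7/4) = 1 + 4/7 = 11/7
2 + 1/(11/7) = 2 + 7/11 = 29/11
-9 + 1/(29/11) = -9 + 11/29 = -250/29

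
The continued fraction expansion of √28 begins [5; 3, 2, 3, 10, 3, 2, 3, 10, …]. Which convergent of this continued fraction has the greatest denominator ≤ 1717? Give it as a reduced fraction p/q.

a_0 = 5: 5/1  (≤ bound)
a_1 = 3: 16/3  (≤ bound)
a_2 = 2: 37/7  (≤ bound)
a_3 = 3: 127/24  (≤ bound)
a_4 = 10: 1307/247  (≤ bound)
a_5 = 3: 4048/765  (≤ bound)
a_6 = 2: 9403/1777  (> 1717, stop)

4048/765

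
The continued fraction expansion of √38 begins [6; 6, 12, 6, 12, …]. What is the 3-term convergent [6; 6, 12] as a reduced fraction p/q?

450/73

Starting at the tail and folding back:
Start with 12.
6 + 1/(12/1) = 6 + 1/12 = 73/12
6 + 1/(73/12) = 6 + 12/73 = 450/73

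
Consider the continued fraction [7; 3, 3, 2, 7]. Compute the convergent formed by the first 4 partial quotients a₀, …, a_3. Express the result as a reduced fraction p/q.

a_0 = 7: 7/1
a_1 = 3: 22/3
a_2 = 3: 73/10
a_3 = 2: 168/23

168/23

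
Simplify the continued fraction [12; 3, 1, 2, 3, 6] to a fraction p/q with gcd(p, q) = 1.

a_0 = 12: 12/1
a_1 = 3: 37/3
a_2 = 1: 49/4
a_3 = 2: 135/11
a_4 = 3: 454/37
a_5 = 6: 2859/233

2859/233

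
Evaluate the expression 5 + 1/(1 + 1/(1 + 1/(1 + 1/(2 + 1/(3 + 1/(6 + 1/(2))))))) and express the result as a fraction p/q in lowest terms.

2066/367

Starting at the tail and folding back:
Start with 2.
6 + 1/(2/1) = 6 + 1/2 = 13/2
3 + 1/(13/2) = 3 + 2/13 = 41/13
2 + 1/(41/13) = 2 + 13/41 = 95/41
1 + 1/(95/41) = 1 + 41/95 = 136/95
1 + 1/(136/95) = 1 + 95/136 = 231/136
1 + 1/(231/136) = 1 + 136/231 = 367/231
5 + 1/(367/231) = 5 + 231/367 = 2066/367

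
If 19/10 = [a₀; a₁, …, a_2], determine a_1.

1

Apply division with remainder until the remainder is 0:
19 = 1·10 + 9, so a_0 = 1
10 = 1·9 + 1, so a_1 = 1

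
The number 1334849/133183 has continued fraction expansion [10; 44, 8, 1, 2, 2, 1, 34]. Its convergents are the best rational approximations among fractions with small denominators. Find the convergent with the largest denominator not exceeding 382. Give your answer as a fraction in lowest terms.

3538/353

a_0 = 10: 10/1  (≤ bound)
a_1 = 44: 441/44  (≤ bound)
a_2 = 8: 3538/353  (≤ bound)
a_3 = 1: 3979/397  (> 382, stop)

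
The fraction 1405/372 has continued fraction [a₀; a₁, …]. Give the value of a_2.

3

1405 ÷ 372 → quotient 3, remainder 289
372 ÷ 289 → quotient 1, remainder 83
289 ÷ 83 → quotient 3, remainder 40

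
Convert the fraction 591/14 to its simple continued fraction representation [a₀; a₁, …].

591 ÷ 14 → quotient 42, remainder 3
14 ÷ 3 → quotient 4, remainder 2
3 ÷ 2 → quotient 1, remainder 1
2 ÷ 1 → quotient 2, remainder 0

[42; 4, 1, 2]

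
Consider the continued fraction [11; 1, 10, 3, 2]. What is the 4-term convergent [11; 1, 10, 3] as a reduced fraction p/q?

405/34

a_0 = 11: 11/1
a_1 = 1: 12/1
a_2 = 10: 131/11
a_3 = 3: 405/34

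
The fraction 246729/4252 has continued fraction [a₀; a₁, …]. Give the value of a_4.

1

246729 = 58·4252 + 113, so a_0 = 58
4252 = 37·113 + 71, so a_1 = 37
113 = 1·71 + 42, so a_2 = 1
71 = 1·42 + 29, so a_3 = 1
42 = 1·29 + 13, so a_4 = 1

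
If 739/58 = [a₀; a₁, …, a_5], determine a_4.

Apply division with remainder until the remainder is 0:
739 = 12·58 + 43, so a_0 = 12
58 = 1·43 + 15, so a_1 = 1
43 = 2·15 + 13, so a_2 = 2
15 = 1·13 + 2, so a_3 = 1
13 = 6·2 + 1, so a_4 = 6

6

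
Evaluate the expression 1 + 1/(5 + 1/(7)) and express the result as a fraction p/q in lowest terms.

43/36

Start with 7.
5 + 1/(7/1) = 5 + 1/7 = 36/7
1 + 1/(36/7) = 1 + 7/36 = 43/36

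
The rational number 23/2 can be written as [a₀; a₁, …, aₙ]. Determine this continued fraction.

[11; 2]

Run the Euclidean algorithm, recording each quotient:
23 ÷ 2 → quotient 11, remainder 1
2 ÷ 1 → quotient 2, remainder 0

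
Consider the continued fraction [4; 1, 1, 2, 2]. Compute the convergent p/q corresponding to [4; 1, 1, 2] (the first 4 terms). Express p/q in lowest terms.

23/5

Starting at the tail and folding back:
Start with 2.
1 + 1/(2/1) = 1 + 1/2 = 3/2
1 + 1/(3/2) = 1 + 2/3 = 5/3
4 + 1/(5/3) = 4 + 3/5 = 23/5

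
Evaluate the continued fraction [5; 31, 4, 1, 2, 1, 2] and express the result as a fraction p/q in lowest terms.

a_0 = 5: 5/1
a_1 = 31: 156/31
a_2 = 4: 629/125
a_3 = 1: 785/156
a_4 = 2: 2199/437
a_5 = 1: 2984/593
a_6 = 2: 8167/1623

8167/1623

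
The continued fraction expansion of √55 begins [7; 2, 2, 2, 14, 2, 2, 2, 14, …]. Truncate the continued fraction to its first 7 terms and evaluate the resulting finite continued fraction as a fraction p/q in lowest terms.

a_0 = 7: 7/1
a_1 = 2: 15/2
a_2 = 2: 37/5
a_3 = 2: 89/12
a_4 = 14: 1283/173
a_5 = 2: 2655/358
a_6 = 2: 6593/889

6593/889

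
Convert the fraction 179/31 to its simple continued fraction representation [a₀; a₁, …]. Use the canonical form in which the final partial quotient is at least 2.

Repeatedly divide and take the remainder:
179 = 5·31 + 24, so a_0 = 5
31 = 1·24 + 7, so a_1 = 1
24 = 3·7 + 3, so a_2 = 3
7 = 2·3 + 1, so a_3 = 2
3 = 3·1 + 0, so a_4 = 3

[5; 1, 3, 2, 3]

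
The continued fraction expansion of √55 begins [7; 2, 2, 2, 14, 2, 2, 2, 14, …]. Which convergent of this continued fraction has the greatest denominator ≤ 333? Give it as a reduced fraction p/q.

1283/173

List convergents until the denominator exceeds the bound:
a_0 = 7: 7/1  (≤ bound)
a_1 = 2: 15/2  (≤ bound)
a_2 = 2: 37/5  (≤ bound)
a_3 = 2: 89/12  (≤ bound)
a_4 = 14: 1283/173  (≤ bound)
a_5 = 2: 2655/358  (> 333, stop)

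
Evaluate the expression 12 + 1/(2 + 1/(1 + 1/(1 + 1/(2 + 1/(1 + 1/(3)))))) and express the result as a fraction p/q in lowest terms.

830/67

Starting at the tail and folding back:
Start with 3.
1 + 1/(3/1) = 1 + 1/3 = 4/3
2 + 1/(4/3) = 2 + 3/4 = 11/4
1 + 1/(11/4) = 1 + 4/11 = 15/11
1 + 1/(15/11) = 1 + 11/15 = 26/15
2 + 1/(26/15) = 2 + 15/26 = 67/26
12 + 1/(67/26) = 12 + 26/67 = 830/67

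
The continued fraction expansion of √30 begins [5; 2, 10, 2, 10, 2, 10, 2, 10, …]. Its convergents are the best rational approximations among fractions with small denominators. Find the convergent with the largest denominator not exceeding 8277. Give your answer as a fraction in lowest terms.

List convergents until the denominator exceeds the bound:
a_0 = 5: 5/1  (≤ bound)
a_1 = 2: 11/2  (≤ bound)
a_2 = 10: 115/21  (≤ bound)
a_3 = 2: 241/44  (≤ bound)
a_4 = 10: 2525/461  (≤ bound)
a_5 = 2: 5291/966  (≤ bound)
a_6 = 10: 55435/10121  (> 8277, stop)

5291/966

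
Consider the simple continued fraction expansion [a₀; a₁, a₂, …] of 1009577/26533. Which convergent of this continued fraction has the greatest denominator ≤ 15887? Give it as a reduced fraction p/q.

List convergents until the denominator exceeds the bound:
a_0 = 38: 38/1  (≤ bound)
a_1 = 20: 761/20  (≤ bound)
a_2 = 18: 13736/361  (≤ bound)
a_3 = 8: 110649/2908  (≤ bound)
a_4 = 9: 1009577/26533  (> 15887, stop)

110649/2908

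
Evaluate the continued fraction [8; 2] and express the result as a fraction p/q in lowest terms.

17/2

Work from the innermost term outward:
Start with 2.
8 + 1/(2/1) = 8 + 1/2 = 17/2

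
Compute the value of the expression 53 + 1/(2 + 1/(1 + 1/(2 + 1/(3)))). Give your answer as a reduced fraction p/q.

a_0 = 53: 53/1
a_1 = 2: 107/2
a_2 = 1: 160/3
a_3 = 2: 427/8
a_4 = 3: 1441/27

1441/27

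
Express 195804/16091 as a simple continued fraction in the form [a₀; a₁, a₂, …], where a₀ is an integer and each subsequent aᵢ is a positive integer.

195804 ÷ 16091 → quotient 12, remainder 2712
16091 ÷ 2712 → quotient 5, remainder 2531
2712 ÷ 2531 → quotient 1, remainder 181
2531 ÷ 181 → quotient 13, remainder 178
181 ÷ 178 → quotient 1, remainder 3
178 ÷ 3 → quotient 59, remainder 1
3 ÷ 1 → quotient 3, remainder 0

[12; 5, 1, 13, 1, 59, 3]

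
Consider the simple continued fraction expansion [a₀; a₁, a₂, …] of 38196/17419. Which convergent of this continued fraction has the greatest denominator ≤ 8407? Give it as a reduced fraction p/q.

11477/5234

a_0 = 2: 2/1  (≤ bound)
a_1 = 5: 11/5  (≤ bound)
a_2 = 5: 57/26  (≤ bound)
a_3 = 2: 125/57  (≤ bound)
a_4 = 1: 182/83  (≤ bound)
a_5 = 20: 3765/1717  (≤ bound)
a_6 = 3: 11477/5234  (≤ bound)
a_7 = 3: 38196/17419  (> 8407, stop)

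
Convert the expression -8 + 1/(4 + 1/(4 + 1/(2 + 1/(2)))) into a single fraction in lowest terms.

-722/93

Compute successive convergents:
a_0 = -8: -8/1
a_1 = 4: -31/4
a_2 = 4: -132/17
a_3 = 2: -295/38
a_4 = 2: -722/93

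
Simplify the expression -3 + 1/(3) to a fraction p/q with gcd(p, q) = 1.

-8/3

Collapse the nested fraction from the inside out:
Start with 3.
-3 + 1/(3/1) = -3 + 1/3 = -8/3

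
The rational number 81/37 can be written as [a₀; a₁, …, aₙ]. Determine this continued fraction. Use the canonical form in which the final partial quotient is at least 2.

Repeatedly divide and take the remainder:
81 ÷ 37 → quotient 2, remainder 7
37 ÷ 7 → quotient 5, remainder 2
7 ÷ 2 → quotient 3, remainder 1
2 ÷ 1 → quotient 2, remainder 0

[2; 5, 3, 2]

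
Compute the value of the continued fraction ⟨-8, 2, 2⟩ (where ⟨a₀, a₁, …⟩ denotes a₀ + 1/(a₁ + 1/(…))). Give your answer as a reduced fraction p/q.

Starting at the tail and folding back:
Start with 2.
2 + 1/(2/1) = 2 + 1/2 = 5/2
-8 + 1/(5/2) = -8 + 2/5 = -38/5

-38/5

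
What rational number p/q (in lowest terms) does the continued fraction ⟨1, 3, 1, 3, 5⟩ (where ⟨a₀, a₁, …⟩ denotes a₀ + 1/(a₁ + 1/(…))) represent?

Start with 5.
3 + 1/(5/1) = 3 + 1/5 = 16/5
1 + 1/(16/5) = 1 + 5/16 = 21/16
3 + 1/(21/16) = 3 + 16/21 = 79/21
1 + 1/(79/21) = 1 + 21/79 = 100/79

100/79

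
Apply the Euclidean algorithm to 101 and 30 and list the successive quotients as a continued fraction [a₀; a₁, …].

101 = 3·30 + 11, so a_0 = 3
30 = 2·11 + 8, so a_1 = 2
11 = 1·8 + 3, so a_2 = 1
8 = 2·3 + 2, so a_3 = 2
3 = 1·2 + 1, so a_4 = 1
2 = 2·1 + 0, so a_5 = 2

[3; 2, 1, 2, 1, 2]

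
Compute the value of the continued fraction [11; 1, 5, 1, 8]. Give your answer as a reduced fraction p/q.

735/62

Compute successive convergents:
a_0 = 11: 11/1
a_1 = 1: 12/1
a_2 = 5: 71/6
a_3 = 1: 83/7
a_4 = 8: 735/62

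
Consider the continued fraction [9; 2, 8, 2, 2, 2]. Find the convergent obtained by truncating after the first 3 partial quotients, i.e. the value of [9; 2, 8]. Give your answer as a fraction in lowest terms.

161/17

Compute successive convergents:
a_0 = 9: 9/1
a_1 = 2: 19/2
a_2 = 8: 161/17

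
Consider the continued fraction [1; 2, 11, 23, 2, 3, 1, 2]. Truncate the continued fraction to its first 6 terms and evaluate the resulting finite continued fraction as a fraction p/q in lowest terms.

Build up convergents one term at a time:
a_0 = 1: 1/1
a_1 = 2: 3/2
a_2 = 11: 34/23
a_3 = 23: 785/531
a_4 = 2: 1604/1085
a_5 = 3: 5597/3786

5597/3786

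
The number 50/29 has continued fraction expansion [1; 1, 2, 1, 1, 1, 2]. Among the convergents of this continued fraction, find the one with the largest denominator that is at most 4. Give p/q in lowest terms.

List convergents until the denominator exceeds the bound:
a_0 = 1: 1/1  (≤ bound)
a_1 = 1: 2/1  (≤ bound)
a_2 = 2: 5/3  (≤ bound)
a_3 = 1: 7/4  (≤ bound)
a_4 = 1: 12/7  (> 4, stop)

7/4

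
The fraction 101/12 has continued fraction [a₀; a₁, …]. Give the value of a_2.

Repeatedly divide and take the remainder:
101 ÷ 12 → quotient 8, remainder 5
12 ÷ 5 → quotient 2, remainder 2
5 ÷ 2 → quotient 2, remainder 1

2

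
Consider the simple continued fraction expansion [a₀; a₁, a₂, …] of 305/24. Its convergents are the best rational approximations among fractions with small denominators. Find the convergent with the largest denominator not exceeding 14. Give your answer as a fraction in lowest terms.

89/7

a_0 = 12: 12/1  (≤ bound)
a_1 = 1: 13/1  (≤ bound)
a_2 = 2: 38/3  (≤ bound)
a_3 = 2: 89/7  (≤ bound)
a_4 = 3: 305/24  (> 14, stop)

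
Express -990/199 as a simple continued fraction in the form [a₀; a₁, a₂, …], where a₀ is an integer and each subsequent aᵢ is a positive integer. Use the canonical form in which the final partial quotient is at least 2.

⌊-990/199⌋ = -5, remainder 5
⌊199/5⌋ = 39, remainder 4
⌊5/4⌋ = 1, remainder 1
⌊4/1⌋ = 4, remainder 0

[-5; 39, 1, 4]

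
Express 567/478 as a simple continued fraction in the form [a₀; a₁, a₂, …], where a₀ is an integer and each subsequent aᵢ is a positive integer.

[1; 5, 2, 1, 2, 3, 3]

⌊567/478⌋ = 1, remainder 89
⌊478/89⌋ = 5, remainder 33
⌊89/33⌋ = 2, remainder 23
⌊33/23⌋ = 1, remainder 10
⌊23/10⌋ = 2, remainder 3
⌊10/3⌋ = 3, remainder 1
⌊3/1⌋ = 3, remainder 0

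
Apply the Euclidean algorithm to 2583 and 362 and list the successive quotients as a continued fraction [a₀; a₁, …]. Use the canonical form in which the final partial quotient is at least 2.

[7; 7, 2, 1, 1, 2, 1, 2]

2583 = 7·362 + 49, so a_0 = 7
362 = 7·49 + 19, so a_1 = 7
49 = 2·19 + 11, so a_2 = 2
19 = 1·11 + 8, so a_3 = 1
11 = 1·8 + 3, so a_4 = 1
8 = 2·3 + 2, so a_5 = 2
3 = 1·2 + 1, so a_6 = 1
2 = 2·1 + 0, so a_7 = 2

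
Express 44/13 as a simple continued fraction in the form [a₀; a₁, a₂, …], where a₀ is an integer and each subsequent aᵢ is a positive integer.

Apply division with remainder until the remainder is 0:
⌊44/13⌋ = 3, remainder 5
⌊13/5⌋ = 2, remainder 3
⌊5/3⌋ = 1, remainder 2
⌊3/2⌋ = 1, remainder 1
⌊2/1⌋ = 2, remainder 0

[3; 2, 1, 1, 2]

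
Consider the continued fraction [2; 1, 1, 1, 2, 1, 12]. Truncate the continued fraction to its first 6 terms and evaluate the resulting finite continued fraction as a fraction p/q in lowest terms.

Start with 1.
2 + 1/(1/1) = 2 + 1/1 = 3/1
1 + 1/(3/1) = 1 + 1/3 = 4/3
1 + 1/(4/3) = 1 + 3/4 = 7/4
1 + 1/(7/4) = 1 + 4/7 = 11/7
2 + 1/(11/7) = 2 + 7/11 = 29/11

29/11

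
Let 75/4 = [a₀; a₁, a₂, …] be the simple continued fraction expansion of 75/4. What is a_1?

⌊75/4⌋ = 18, remainder 3
⌊4/3⌋ = 1, remainder 1

1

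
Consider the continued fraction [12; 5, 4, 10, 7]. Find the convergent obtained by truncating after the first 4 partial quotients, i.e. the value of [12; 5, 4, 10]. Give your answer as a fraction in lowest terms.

Collapse the nested fraction from the inside out:
Start with 10.
4 + 1/(10/1) = 4 + 1/10 = 41/10
5 + 1/(41/10) = 5 + 10/41 = 215/41
12 + 1/(215/41) = 12 + 41/215 = 2621/215

2621/215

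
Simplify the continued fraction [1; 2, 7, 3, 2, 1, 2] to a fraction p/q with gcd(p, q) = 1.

618/421

Build up convergents one term at a time:
a_0 = 1: 1/1
a_1 = 2: 3/2
a_2 = 7: 22/15
a_3 = 3: 69/47
a_4 = 2: 160/109
a_5 = 1: 229/156
a_6 = 2: 618/421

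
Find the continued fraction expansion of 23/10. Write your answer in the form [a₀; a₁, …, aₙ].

[2; 3, 3]

⌊23/10⌋ = 2, remainder 3
⌊10/3⌋ = 3, remainder 1
⌊3/1⌋ = 3, remainder 0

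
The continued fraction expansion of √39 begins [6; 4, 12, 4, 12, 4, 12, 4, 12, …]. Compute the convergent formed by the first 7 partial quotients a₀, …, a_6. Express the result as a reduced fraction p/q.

Start with 12.
4 + 1/(12/1) = 4 + 1/12 = 49/12
12 + 1/(49/12) = 12 + 12/49 = 600/49
4 + 1/(600/49) = 4 + 49/600 = 2449/600
12 + 1/(2449/600) = 12 + 600/2449 = 29988/2449
4 + 1/(29988/2449) = 4 + 2449/29988 = 122401/29988
6 + 1/(122401/29988) = 6 + 29988/122401 = 764394/122401

764394/122401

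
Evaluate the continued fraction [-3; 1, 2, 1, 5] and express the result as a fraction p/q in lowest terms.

-52/23

a_0 = -3: -3/1
a_1 = 1: -2/1
a_2 = 2: -7/3
a_3 = 1: -9/4
a_4 = 5: -52/23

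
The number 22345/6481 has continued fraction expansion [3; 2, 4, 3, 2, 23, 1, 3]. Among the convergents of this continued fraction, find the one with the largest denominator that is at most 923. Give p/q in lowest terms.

231/67

a_0 = 3: 3/1  (≤ bound)
a_1 = 2: 7/2  (≤ bound)
a_2 = 4: 31/9  (≤ bound)
a_3 = 3: 100/29  (≤ bound)
a_4 = 2: 231/67  (≤ bound)
a_5 = 23: 5413/1570  (> 923, stop)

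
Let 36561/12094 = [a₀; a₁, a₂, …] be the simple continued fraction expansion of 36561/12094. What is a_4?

⌊36561/12094⌋ = 3, remainder 279
⌊12094/279⌋ = 43, remainder 97
⌊279/97⌋ = 2, remainder 85
⌊97/85⌋ = 1, remainder 12
⌊85/12⌋ = 7, remainder 1

7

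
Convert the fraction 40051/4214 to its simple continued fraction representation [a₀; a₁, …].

Repeatedly divide and take the remainder:
40051 ÷ 4214 → quotient 9, remainder 2125
4214 ÷ 2125 → quotient 1, remainder 2089
2125 ÷ 2089 → quotient 1, remainder 36
2089 ÷ 36 → quotient 58, remainder 1
36 ÷ 1 → quotient 36, remainder 0

[9; 1, 1, 58, 36]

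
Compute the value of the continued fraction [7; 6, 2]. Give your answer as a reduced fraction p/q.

93/13

a_0 = 7: 7/1
a_1 = 6: 43/6
a_2 = 2: 93/13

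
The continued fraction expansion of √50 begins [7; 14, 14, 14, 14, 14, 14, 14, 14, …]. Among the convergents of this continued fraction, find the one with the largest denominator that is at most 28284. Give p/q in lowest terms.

19601/2772

a_0 = 7: 7/1  (≤ bound)
a_1 = 14: 99/14  (≤ bound)
a_2 = 14: 1393/197  (≤ bound)
a_3 = 14: 19601/2772  (≤ bound)
a_4 = 14: 275807/39005  (> 28284, stop)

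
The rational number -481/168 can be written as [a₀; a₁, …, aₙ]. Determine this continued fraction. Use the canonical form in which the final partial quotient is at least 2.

[-3; 7, 3, 3, 2]

-481 ÷ 168 → quotient -3, remainder 23
168 ÷ 23 → quotient 7, remainder 7
23 ÷ 7 → quotient 3, remainder 2
7 ÷ 2 → quotient 3, remainder 1
2 ÷ 1 → quotient 2, remainder 0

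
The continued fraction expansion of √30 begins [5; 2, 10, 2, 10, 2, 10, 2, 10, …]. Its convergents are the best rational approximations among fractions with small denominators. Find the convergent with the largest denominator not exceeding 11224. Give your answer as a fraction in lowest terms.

a_0 = 5: 5/1  (≤ bound)
a_1 = 2: 11/2  (≤ bound)
a_2 = 10: 115/21  (≤ bound)
a_3 = 2: 241/44  (≤ bound)
a_4 = 10: 2525/461  (≤ bound)
a_5 = 2: 5291/966  (≤ bound)
a_6 = 10: 55435/10121  (≤ bound)
a_7 = 2: 116161/21208  (> 11224, stop)

55435/10121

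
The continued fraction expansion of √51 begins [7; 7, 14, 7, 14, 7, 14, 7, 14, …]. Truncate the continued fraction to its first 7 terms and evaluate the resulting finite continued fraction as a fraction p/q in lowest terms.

7068593/989801

a_0 = 7: 7/1
a_1 = 7: 50/7
a_2 = 14: 707/99
a_3 = 7: 4999/700
a_4 = 14: 70693/9899
a_5 = 7: 499850/69993
a_6 = 14: 7068593/989801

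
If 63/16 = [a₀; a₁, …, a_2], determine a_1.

Run the Euclidean algorithm, recording each quotient:
63 ÷ 16 → quotient 3, remainder 15
16 ÷ 15 → quotient 1, remainder 1

1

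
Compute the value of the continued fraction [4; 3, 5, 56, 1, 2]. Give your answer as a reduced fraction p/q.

Compute successive convergents:
a_0 = 4: 4/1
a_1 = 3: 13/3
a_2 = 5: 69/16
a_3 = 56: 3877/899
a_4 = 1: 3946/915
a_5 = 2: 11769/2729

11769/2729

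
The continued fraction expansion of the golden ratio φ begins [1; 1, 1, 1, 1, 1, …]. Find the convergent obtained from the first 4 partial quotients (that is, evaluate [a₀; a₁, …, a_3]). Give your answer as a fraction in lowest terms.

a_0 = 1: 1/1
a_1 = 1: 2/1
a_2 = 1: 3/2
a_3 = 1: 5/3

5/3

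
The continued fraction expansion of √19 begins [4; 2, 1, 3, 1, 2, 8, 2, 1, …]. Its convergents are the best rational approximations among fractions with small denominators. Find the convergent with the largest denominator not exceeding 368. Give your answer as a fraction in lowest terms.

a_0 = 4: 4/1  (≤ bound)
a_1 = 2: 9/2  (≤ bound)
a_2 = 1: 13/3  (≤ bound)
a_3 = 3: 48/11  (≤ bound)
a_4 = 1: 61/14  (≤ bound)
a_5 = 2: 170/39  (≤ bound)
a_6 = 8: 1421/326  (≤ bound)
a_7 = 2: 3012/691  (> 368, stop)

1421/326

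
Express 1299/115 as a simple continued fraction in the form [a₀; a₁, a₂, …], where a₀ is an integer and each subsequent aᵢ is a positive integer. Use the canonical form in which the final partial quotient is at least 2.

[11; 3, 2, 1, 1, 1, 1, 2]

Run the Euclidean algorithm, recording each quotient:
⌊1299/115⌋ = 11, remainder 34
⌊115/34⌋ = 3, remainder 13
⌊34/13⌋ = 2, remainder 8
⌊13/8⌋ = 1, remainder 5
⌊8/5⌋ = 1, remainder 3
⌊5/3⌋ = 1, remainder 2
⌊3/2⌋ = 1, remainder 1
⌊2/1⌋ = 2, remainder 0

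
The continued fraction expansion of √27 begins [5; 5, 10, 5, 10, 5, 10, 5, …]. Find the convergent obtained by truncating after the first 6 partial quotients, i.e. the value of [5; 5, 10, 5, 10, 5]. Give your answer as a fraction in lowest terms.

Starting at the tail and folding back:
Start with 5.
10 + 1/(5/1) = 10 + 1/5 = 51/5
5 + 1/(51/5) = 5 + 5/51 = 260/51
10 + 1/(260/51) = 10 + 51/260 = 2651/260
5 + 1/(2651/260) = 5 + 260/2651 = 13515/2651
5 + 1/(13515/2651) = 5 + 2651/13515 = 70226/13515

70226/13515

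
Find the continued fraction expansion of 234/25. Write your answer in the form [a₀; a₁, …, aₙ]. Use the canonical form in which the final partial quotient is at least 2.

234 ÷ 25 → quotient 9, remainder 9
25 ÷ 9 → quotient 2, remainder 7
9 ÷ 7 → quotient 1, remainder 2
7 ÷ 2 → quotient 3, remainder 1
2 ÷ 1 → quotient 2, remainder 0

[9; 2, 1, 3, 2]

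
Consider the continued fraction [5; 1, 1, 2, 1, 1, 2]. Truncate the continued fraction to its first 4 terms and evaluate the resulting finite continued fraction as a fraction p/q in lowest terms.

Start with 2.
1 + 1/(2/1) = 1 + 1/2 = 3/2
1 + 1/(3/2) = 1 + 2/3 = 5/3
5 + 1/(5/3) = 5 + 3/5 = 28/5

28/5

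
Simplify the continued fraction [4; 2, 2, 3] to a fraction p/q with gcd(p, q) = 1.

75/17

a_0 = 4: 4/1
a_1 = 2: 9/2
a_2 = 2: 22/5
a_3 = 3: 75/17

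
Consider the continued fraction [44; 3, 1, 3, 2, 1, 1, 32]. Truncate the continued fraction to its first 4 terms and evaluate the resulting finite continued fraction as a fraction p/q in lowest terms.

664/15

Start with 3.
1 + 1/(3/1) = 1 + 1/3 = 4/3
3 + 1/(4/3) = 3 + 3/4 = 15/4
44 + 1/(15/4) = 44 + 4/15 = 664/15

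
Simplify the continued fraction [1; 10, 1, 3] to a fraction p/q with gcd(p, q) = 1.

a_0 = 1: 1/1
a_1 = 10: 11/10
a_2 = 1: 12/11
a_3 = 3: 47/43

47/43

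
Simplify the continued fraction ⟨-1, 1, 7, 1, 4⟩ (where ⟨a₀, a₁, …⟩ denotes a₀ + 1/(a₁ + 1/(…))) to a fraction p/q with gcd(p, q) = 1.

-5/44

Start with 4.
1 + 1/(4/1) = 1 + 1/4 = 5/4
7 + 1/(5/4) = 7 + 4/5 = 39/5
1 + 1/(39/5) = 1 + 5/39 = 44/39
-1 + 1/(44/39) = -1 + 39/44 = -5/44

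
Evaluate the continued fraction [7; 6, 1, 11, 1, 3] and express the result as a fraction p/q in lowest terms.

Start with 3.
1 + 1/(3/1) = 1 + 1/3 = 4/3
11 + 1/(4/3) = 11 + 3/4 = 47/4
1 + 1/(47/4) = 1 + 4/47 = 51/47
6 + 1/(51/47) = 6 + 47/51 = 353/51
7 + 1/(353/51) = 7 + 51/353 = 2522/353

2522/353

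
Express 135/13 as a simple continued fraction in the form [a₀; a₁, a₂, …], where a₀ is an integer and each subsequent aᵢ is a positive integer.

[10; 2, 1, 1, 2]

135 = 10·13 + 5, so a_0 = 10
13 = 2·5 + 3, so a_1 = 2
5 = 1·3 + 2, so a_2 = 1
3 = 1·2 + 1, so a_3 = 1
2 = 2·1 + 0, so a_4 = 2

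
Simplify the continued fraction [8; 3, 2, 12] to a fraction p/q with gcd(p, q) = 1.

721/87

a_0 = 8: 8/1
a_1 = 3: 25/3
a_2 = 2: 58/7
a_3 = 12: 721/87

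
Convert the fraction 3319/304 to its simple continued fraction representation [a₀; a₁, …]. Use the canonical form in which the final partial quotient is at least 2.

3319 = 10·304 + 279, so a_0 = 10
304 = 1·279 + 25, so a_1 = 1
279 = 11·25 + 4, so a_2 = 11
25 = 6·4 + 1, so a_3 = 6
4 = 4·1 + 0, so a_4 = 4

[10; 1, 11, 6, 4]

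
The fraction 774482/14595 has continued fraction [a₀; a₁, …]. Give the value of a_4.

2

⌊774482/14595⌋ = 53, remainder 947
⌊14595/947⌋ = 15, remainder 390
⌊947/390⌋ = 2, remainder 167
⌊390/167⌋ = 2, remainder 56
⌊167/56⌋ = 2, remainder 55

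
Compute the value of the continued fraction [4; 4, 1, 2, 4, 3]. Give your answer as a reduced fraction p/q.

830/197

Start with 3.
4 + 1/(3/1) = 4 + 1/3 = 13/3
2 + 1/(13/3) = 2 + 3/13 = 29/13
1 + 1/(29/13) = 1 + 13/29 = 42/29
4 + 1/(42/29) = 4 + 29/42 = 197/42
4 + 1/(197/42) = 4 + 42/197 = 830/197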